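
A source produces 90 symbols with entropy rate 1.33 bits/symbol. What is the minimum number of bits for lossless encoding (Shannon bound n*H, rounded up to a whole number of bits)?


Minimum bits >= n * H = 90 * 1.33 = 119.7, rounded up to a whole number of bits = 120

120 bits


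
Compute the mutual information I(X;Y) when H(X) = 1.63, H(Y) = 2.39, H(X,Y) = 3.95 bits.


I(X;Y) = H(X) + H(Y) - H(X,Y) = 1.63 + 2.39 - 3.95 = 0.07

0.07 bits


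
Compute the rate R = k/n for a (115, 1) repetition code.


Rate = k/n = 1/115

1/115


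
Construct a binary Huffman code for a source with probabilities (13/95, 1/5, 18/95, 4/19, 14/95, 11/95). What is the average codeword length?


Huffman construction (repeatedly merge the two least-probable nodes; each merge adds 1 bit to every symbol beneath it): 11/95 + 13/95 = 24/95; 14/95 + 18/95 = 32/95; 1/5 + 4/19 = 39/95; 24/95 + 32/95 = 56/95; 39/95 + 56/95 = 1. Resulting codeword lengths (in the order the probabilities were given): (3, 2, 3, 2, 3, 3). L_avg = sum(p_i * l_i) = 13/95*3 + 1/5*2 + 18/95*3 + 4/19*2 + 14/95*3 + 11/95*3 = 246/95 = 2.5895

2.5895 bits


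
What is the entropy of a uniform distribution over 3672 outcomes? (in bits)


H = log2(n) = log2(3672) = 11.8424

11.8424 bits


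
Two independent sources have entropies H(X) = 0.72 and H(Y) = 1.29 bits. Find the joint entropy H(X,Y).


For independent variables, H(X,Y) = H(X) + H(Y) = 0.72 + 1.29 = 2.01

2.01 bits


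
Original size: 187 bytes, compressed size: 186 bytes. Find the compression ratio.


Ratio = original / compressed = 187 / 186 = 1.0054

1.0054


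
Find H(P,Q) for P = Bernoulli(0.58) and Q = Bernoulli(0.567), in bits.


H(P,Q) = -p*log2(q) - (1-p)*log2(1-q). -0.58*log2(0.567) = 0.474776; -0.42*log2(0.433) = 0.507176. H(P,Q) = 0.474776 + 0.507176 = 0.982

0.982 bits


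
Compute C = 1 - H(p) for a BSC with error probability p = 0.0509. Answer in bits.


H(p) = -p*log2(p) - (1-p)*log2(1-p) = -0.0509*log2(0.0509) - 0.9491*log2(0.9491) = 0.218676 + 0.071532 = 0.2902. C = 1 - H(p) = 1 - 0.2902 = 0.7098

0.7098 bits


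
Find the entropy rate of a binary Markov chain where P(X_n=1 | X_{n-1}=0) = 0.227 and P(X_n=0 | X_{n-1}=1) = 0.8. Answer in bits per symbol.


Stationary distribution: pi_0 = p10/(p01+p10) = 0.779, pi_1 = 0.221. Entropy rate H' = pi_0*H(p01) + pi_1*H(p10) = 0.779*0.7727 + 0.221*0.7219 = 0.7615

0.7615 bits/symbol


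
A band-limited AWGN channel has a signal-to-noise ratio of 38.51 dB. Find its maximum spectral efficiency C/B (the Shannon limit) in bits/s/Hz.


SNR_linear = 10^(38.51/10) = 7095.7777; C/B = log2(1 + SNR_linear) = log2(1 + 7095.7777) = 12.7929

12.7929 bits/s/Hz


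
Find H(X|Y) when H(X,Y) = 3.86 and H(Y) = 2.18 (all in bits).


H(X|Y) = H(X,Y) - H(Y) = 3.86 - 2.18 = 1.68

1.68 bits


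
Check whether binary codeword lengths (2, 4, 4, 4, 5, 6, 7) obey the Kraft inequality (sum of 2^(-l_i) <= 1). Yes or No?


Kraft sum = sum(2^(-l_i)) = 0.4922, need <= 1. Result: satisfied (a binary prefix-free code with these lengths exists)

Yes


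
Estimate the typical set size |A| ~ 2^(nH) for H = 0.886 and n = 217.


log2|A_typical| = nH = 217 * 0.886 = 192.262, so |A_typical| ~ 2^192.262 = 7.527e+57

7.527e+57


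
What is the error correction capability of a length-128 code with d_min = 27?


Correction capability = floor((d-1)/2) = floor((27-1)/2) = 13

13 errors


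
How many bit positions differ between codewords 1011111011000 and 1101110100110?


Count differing positions: . ^ ^ . . . ^ ^ ^ ^ ^ ^ . = 8 differences

8


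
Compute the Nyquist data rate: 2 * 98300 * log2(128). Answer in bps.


Rate = 2 * B * log2(M) = 2 * 98300 * 7.0 = 1376200.0

1376200.0 bps


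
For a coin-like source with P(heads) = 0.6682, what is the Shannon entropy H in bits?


H = -p*log2(p) - (1-p)*log2(1-p). -0.6682*log2(0.6682) = 0.388657; -0.3318*log2(0.3318) = 0.528098. H = 0.388657 + 0.528098 = 0.9168

0.9168 bits


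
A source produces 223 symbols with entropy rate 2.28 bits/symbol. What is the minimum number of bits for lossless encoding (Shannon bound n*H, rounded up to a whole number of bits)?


Minimum bits >= n * H = 223 * 2.28 = 508.44, rounded up to a whole number of bits = 509

509 bits


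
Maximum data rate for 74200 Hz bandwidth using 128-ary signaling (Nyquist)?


Rate = 2 * B * log2(M) = 2 * 74200 * 7.0 = 1038800.0

1038800.0 bps


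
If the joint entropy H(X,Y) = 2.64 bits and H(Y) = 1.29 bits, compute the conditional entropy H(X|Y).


H(X|Y) = H(X,Y) - H(Y) = 2.64 - 1.29 = 1.35

1.35 bits


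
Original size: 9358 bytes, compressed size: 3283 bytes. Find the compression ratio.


Ratio = original / compressed = 9358 / 3283 = 2.8504

2.8504


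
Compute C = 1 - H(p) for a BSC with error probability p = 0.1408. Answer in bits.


H(p) = -p*log2(p) - (1-p)*log2(1-p) = -0.1408*log2(0.1408) - 0.8592*log2(0.8592) = 0.398222 + 0.188108 = 0.5863. C = 1 - H(p) = 1 - 0.5863 = 0.4137

0.4137 bits


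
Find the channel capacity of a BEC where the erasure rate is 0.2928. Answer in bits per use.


C = 1 - epsilon = 1 - 0.2928 = 0.7072

0.7072 bits


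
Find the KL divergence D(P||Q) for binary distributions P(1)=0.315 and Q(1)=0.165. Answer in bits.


KL = p*log2(p/q) + (1-p)*log2((1-p)/(1-q)) = 0.315*log2(0.315/0.165) + 0.685*log2(0.685/0.835) = 0.0982

0.0982 bits


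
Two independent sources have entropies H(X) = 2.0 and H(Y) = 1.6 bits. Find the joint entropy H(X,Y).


For independent variables, H(X,Y) = H(X) + H(Y) = 2.0 + 1.6 = 3.6

3.6 bits


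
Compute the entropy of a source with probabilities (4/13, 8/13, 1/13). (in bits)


H = -sum(p_i * log2(p_i)). Terms: -(4/13)*log2(4/13) = 0.523212; -(8/13)*log2(8/13) = 0.431040; -(1/13)*log2(1/13) = 0.284649. H = 0.523212 + 0.431040 + 0.284649 = 1.2389

1.2389 bits


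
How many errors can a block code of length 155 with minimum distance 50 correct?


Correction capability = floor((d-1)/2) = floor((50-1)/2) = 24

24 errors


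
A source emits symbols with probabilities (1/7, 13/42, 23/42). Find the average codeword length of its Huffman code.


Huffman construction (repeatedly merge the two least-probable nodes; each merge adds 1 bit to every symbol beneath it): 1/7 + 13/42 = 19/42; 19/42 + 23/42 = 1. Resulting codeword lengths (in the order the probabilities were given): (2, 2, 1). L_avg = sum(p_i * l_i) = 1/7*2 + 13/42*2 + 23/42*1 = 61/42 = 1.4524

1.4524 bits


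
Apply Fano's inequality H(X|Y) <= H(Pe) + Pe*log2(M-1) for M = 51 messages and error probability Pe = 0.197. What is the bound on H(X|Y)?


H(Pe) = -Pe*log2(Pe) - (1-Pe)*log2(1-Pe) = -0.197*log2(0.197) - 0.803*log2(0.803) = 0.461715 + 0.254172 = 0.7159. Pe*log2(M-1) = 0.197*log2(50) = 1.111840. Bound = H(Pe) + Pe*log2(M-1) = 0.461715 + 0.254172 + 1.111840 = 1.8277

1.8277 bits


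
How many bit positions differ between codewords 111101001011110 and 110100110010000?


Count differing positions: . . ^ . . ^ ^ ^ ^ . . ^ ^ ^ . = 8 differences

8


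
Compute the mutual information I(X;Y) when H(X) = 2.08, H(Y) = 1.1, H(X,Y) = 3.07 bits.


I(X;Y) = H(X) + H(Y) - H(X,Y) = 2.08 + 1.1 - 3.07 = 0.11

0.11 bits


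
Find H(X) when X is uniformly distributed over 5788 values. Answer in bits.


H = log2(n) = log2(5788) = 12.4988

12.4988 bits


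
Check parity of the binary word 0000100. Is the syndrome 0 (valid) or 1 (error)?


Syndrome = XOR of all bits = 0 XOR 0 XOR 0 XOR 0 XOR 1 XOR 0 XOR 0 = 1

1


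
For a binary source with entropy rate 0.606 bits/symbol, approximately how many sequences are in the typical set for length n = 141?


log2|A_typical| = nH = 141 * 0.606 = 85.446, so |A_typical| ~ 2^85.446 = 5.270e+25

5.270e+25


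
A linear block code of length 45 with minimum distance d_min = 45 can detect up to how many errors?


Detection capability = d_min - 1 = 45 - 1 = 44

44 errors


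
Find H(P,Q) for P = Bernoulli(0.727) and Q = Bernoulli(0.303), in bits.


H(P,Q) = -p*log2(q) - (1-p)*log2(1-q). -0.727*log2(0.303) = 1.252338; -0.273*log2(0.697) = 0.142170. H(P,Q) = 1.252338 + 0.142170 = 1.3945

1.3945 bits


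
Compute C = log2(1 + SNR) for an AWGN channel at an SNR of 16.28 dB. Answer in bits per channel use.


SNR_linear = 10^(16.28/10) = 42.462; C = log2(1 + SNR_linear) = log2(1 + 42.462) = 5.4417

5.4417 bits/channel use


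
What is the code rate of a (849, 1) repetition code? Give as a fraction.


Rate = k/n = 1/849

1/849


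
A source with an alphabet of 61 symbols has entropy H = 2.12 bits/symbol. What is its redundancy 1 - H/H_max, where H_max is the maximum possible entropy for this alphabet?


H_max = log2(K) = log2(61) = 5.9307 bits/symbol. Redundancy = 1 - H/H_max = 1 - 2.12/5.9307 = 1 - 0.3575 = 0.6425

0.6425


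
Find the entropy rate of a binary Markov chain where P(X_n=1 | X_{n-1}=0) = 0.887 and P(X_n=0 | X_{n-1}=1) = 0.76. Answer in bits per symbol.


Stationary distribution: pi_0 = p10/(p01+p10) = 0.4614, pi_1 = 0.5386. Entropy rate H' = pi_0*H(p01) + pi_1*H(p10) = 0.4614*0.5089 + 0.5386*0.795 = 0.663

0.663 bits/symbol


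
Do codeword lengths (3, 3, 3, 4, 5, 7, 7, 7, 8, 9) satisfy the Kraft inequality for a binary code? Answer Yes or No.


Kraft sum = sum(2^(-l_i)) = 0.498, need <= 1. Result: satisfied (a binary prefix-free code with these lengths exists)

Yes


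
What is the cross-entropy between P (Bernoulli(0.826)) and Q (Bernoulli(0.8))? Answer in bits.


H(P,Q) = -p*log2(q) - (1-p)*log2(1-q). -0.826*log2(0.8) = 0.265913; -0.174*log2(0.2) = 0.404015. H(P,Q) = 0.265913 + 0.404015 = 0.6699

0.6699 bits


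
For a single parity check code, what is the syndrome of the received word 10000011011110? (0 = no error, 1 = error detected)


Syndrome = XOR of all bits = 1 XOR 0 XOR 0 XOR 0 XOR 0 XOR 0 XOR 1 XOR 1 XOR 0 XOR 1 XOR 1 XOR 1 XOR 1 XOR 0 = 1

1


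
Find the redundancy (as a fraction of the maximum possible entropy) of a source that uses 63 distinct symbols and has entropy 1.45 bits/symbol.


H_max = log2(K) = log2(63) = 5.9773 bits/symbol. Redundancy = 1 - H/H_max = 1 - 1.45/5.9773 = 1 - 0.2426 = 0.7574

0.7574


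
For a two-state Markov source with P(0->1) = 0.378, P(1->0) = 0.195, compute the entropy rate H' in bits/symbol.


Stationary distribution: pi_0 = p10/(p01+p10) = 0.3403, pi_1 = 0.6597. Entropy rate H' = pi_0*H(p01) + pi_1*H(p10) = 0.3403*0.9566 + 0.6597*0.7118 = 0.7951

0.7951 bits/symbol


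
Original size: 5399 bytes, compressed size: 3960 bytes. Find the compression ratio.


Ratio = original / compressed = 5399 / 3960 = 1.3634

1.3634


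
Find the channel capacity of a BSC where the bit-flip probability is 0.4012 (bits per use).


H(p) = -p*log2(p) - (1-p)*log2(1-p) = -0.4012*log2(0.4012) - 0.5988*log2(0.5988) = 0.528624 + 0.443024 = 0.9716. C = 1 - H(p) = 1 - 0.9716 = 0.0284

0.0284 bits


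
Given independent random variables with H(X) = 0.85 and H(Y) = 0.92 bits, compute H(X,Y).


For independent variables, H(X,Y) = H(X) + H(Y) = 0.85 + 0.92 = 1.77

1.77 bits


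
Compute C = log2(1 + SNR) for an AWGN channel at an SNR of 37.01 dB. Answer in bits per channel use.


SNR_linear = 10^(37.01/10) = 5023.4259; C = log2(1 + SNR_linear) = log2(1 + 5023.4259) = 12.2947

12.2947 bits/channel use


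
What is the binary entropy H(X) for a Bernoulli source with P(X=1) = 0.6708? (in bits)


H = -p*log2(p) - (1-p)*log2(1-p). -0.6708*log2(0.6708) = 0.386411; -0.3292*log2(0.3292) = 0.527696. H = 0.386411 + 0.527696 = 0.9141

0.9141 bits


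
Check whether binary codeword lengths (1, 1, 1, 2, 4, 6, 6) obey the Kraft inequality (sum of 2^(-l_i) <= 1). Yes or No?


Kraft sum = sum(2^(-l_i)) = 1.8438, need <= 1. Result: violated (a binary prefix-free code with these lengths cannot exist)

No


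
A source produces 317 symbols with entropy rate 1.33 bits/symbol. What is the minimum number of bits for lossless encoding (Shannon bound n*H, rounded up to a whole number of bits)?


Minimum bits >= n * H = 317 * 1.33 = 421.61, rounded up to a whole number of bits = 422

422 bits


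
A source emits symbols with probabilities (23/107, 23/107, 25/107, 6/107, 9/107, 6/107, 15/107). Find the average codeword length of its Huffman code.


Huffman construction (repeatedly merge the two least-probable nodes; each merge adds 1 bit to every symbol beneath it): 6/107 + 6/107 = 12/107; 9/107 + 12/107 = 21/107; 15/107 + 21/107 = 36/107; 23/107 + 23/107 = 46/107; 25/107 + 36/107 = 61/107; 46/107 + 61/107 = 1. Resulting codeword lengths (in the order the probabilities were given): (2, 2, 2, 5, 4, 5, 3). L_avg = sum(p_i * l_i) = 23/107*2 + 23/107*2 + 25/107*2 + 6/107*5 + 9/107*4 + 6/107*5 + 15/107*3 = 283/107 = 2.6449

2.6449 bits


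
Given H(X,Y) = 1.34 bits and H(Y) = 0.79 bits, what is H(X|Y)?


H(X|Y) = H(X,Y) - H(Y) = 1.34 - 0.79 = 0.55

0.55 bits


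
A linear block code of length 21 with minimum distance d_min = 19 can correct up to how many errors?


Correction capability = floor((d-1)/2) = floor((19-1)/2) = 9

9 errors


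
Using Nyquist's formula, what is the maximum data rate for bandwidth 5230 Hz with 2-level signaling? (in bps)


Rate = 2 * B * log2(M) = 2 * 5230 * 1.0 = 10460.0

10460.0 bps


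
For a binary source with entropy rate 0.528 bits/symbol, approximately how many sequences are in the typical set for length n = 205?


log2|A_typical| = nH = 205 * 0.528 = 108.24, so |A_typical| ~ 2^108.24 = 3.833e+32

3.833e+32


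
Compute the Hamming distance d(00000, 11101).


Count differing positions: ^ ^ ^ . ^ = 4 differences

4


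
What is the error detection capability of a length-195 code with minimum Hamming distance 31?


Detection capability = d_min - 1 = 31 - 1 = 30

30 errors


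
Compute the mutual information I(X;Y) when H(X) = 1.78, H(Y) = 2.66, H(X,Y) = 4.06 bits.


I(X;Y) = H(X) + H(Y) - H(X,Y) = 1.78 + 2.66 - 4.06 = 0.38

0.38 bits


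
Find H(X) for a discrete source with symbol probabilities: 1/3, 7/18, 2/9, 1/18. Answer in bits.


H = -sum(p_i * log2(p_i)). Terms: -(1/3)*log2(1/3) = 0.528321; -(7/18)*log2(7/18) = 0.529888; -(2/9)*log2(2/9) = 0.482206; -(1/18)*log2(1/18) = 0.231663. H = 0.528321 + 0.529888 + 0.482206 + 0.231663 = 1.7721

1.7721 bits


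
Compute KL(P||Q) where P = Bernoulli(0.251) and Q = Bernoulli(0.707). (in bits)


KL = p*log2(p/q) + (1-p)*log2((1-p)/(1-q)) = 0.251*log2(0.251/0.707) + 0.749*log2(0.749/0.293) = 0.6392

0.6392 bits


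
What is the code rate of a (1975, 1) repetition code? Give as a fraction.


Rate = k/n = 1/1975

1/1975


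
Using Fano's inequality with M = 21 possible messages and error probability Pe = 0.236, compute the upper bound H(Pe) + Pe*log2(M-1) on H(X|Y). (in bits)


H(Pe) = -Pe*log2(Pe) - (1-Pe)*log2(1-Pe) = -0.236*log2(0.236) - 0.764*log2(0.764) = 0.491621 + 0.296704 = 0.7883. Pe*log2(M-1) = 0.236*log2(20) = 1.019975. Bound = H(Pe) + Pe*log2(M-1) = 0.491621 + 0.296704 + 1.019975 = 1.8083

1.8083 bits


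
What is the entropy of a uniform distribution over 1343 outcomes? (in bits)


H = log2(n) = log2(1343) = 10.3912

10.3912 bits


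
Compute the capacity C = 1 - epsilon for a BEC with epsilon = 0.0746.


C = 1 - epsilon = 1 - 0.0746 = 0.9254

0.9254 bits


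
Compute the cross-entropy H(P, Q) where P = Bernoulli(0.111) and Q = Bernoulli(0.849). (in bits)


H(P,Q) = -p*log2(q) - (1-p)*log2(1-q). -0.111*log2(0.849) = 0.026214; -0.889*log2(0.151) = 2.424640. H(P,Q) = 0.026214 + 2.424640 = 2.4509

2.4509 bits


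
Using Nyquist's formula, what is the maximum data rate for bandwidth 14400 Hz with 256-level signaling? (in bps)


Rate = 2 * B * log2(M) = 2 * 14400 * 8.0 = 230400.0

230400.0 bps


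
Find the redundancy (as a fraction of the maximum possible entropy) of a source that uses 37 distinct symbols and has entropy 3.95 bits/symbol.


H_max = log2(K) = log2(37) = 5.2095 bits/symbol. Redundancy = 1 - H/H_max = 1 - 3.95/5.2095 = 1 - 0.7582 = 0.2418

0.2418


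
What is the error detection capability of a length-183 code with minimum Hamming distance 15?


Detection capability = d_min - 1 = 15 - 1 = 14

14 errors


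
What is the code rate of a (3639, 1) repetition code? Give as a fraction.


Rate = k/n = 1/3639

1/3639


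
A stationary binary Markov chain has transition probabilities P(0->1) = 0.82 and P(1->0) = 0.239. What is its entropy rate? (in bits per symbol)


Stationary distribution: pi_0 = p10/(p01+p10) = 0.2257, pi_1 = 0.7743. Entropy rate H' = pi_0*H(p01) + pi_1*H(p10) = 0.2257*0.6801 + 0.7743*0.7934 = 0.7678

0.7678 bits/symbol


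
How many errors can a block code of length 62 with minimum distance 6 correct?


Correction capability = floor((d-1)/2) = floor((6-1)/2) = 2

2 errors


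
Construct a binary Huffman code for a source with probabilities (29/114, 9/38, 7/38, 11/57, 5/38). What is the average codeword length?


Huffman construction (repeatedly merge the two least-probable nodes; each merge adds 1 bit to every symbol beneath it): 5/38 + 7/38 = 6/19; 11/57 + 9/38 = 49/114; 29/114 + 6/19 = 65/114; 49/114 + 65/114 = 1. Resulting codeword lengths (in the order the probabilities were given): (2, 2, 3, 2, 3). L_avg = sum(p_i * l_i) = 29/114*2 + 9/38*2 + 7/38*3 + 11/57*2 + 5/38*3 = 44/19 = 2.3158

2.3158 bits


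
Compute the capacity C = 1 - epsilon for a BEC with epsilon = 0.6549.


C = 1 - epsilon = 1 - 0.6549 = 0.3451

0.3451 bits


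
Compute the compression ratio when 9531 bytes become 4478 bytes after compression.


Ratio = original / compressed = 9531 / 4478 = 2.1284

2.1284


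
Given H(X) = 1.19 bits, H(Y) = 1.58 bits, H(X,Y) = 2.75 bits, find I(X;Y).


I(X;Y) = H(X) + H(Y) - H(X,Y) = 1.19 + 1.58 - 2.75 = 0.02

0.02 bits


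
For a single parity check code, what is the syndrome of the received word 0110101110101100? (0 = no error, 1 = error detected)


Syndrome = XOR of all bits = 0 XOR 1 XOR 1 XOR 0 XOR 1 XOR 0 XOR 1 XOR 1 XOR 1 XOR 0 XOR 1 XOR 0 XOR 1 XOR 1 XOR 0 XOR 0 = 1

1


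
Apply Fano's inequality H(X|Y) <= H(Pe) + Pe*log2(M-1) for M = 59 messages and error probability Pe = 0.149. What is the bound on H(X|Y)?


H(Pe) = -Pe*log2(Pe) - (1-Pe)*log2(1-Pe) = -0.149*log2(0.149) - 0.851*log2(0.851) = 0.409246 + 0.198086 = 0.6073. Pe*log2(M-1) = 0.149*log2(58) = 0.872839. Bound = H(Pe) + Pe*log2(M-1) = 0.409246 + 0.198086 + 0.872839 = 1.4802

1.4802 bits


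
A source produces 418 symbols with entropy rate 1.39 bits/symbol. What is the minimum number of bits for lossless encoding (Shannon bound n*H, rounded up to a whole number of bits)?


Minimum bits >= n * H = 418 * 1.39 = 581.02, rounded up to a whole number of bits = 582

582 bits


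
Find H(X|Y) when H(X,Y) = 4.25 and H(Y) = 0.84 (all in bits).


H(X|Y) = H(X,Y) - H(Y) = 4.25 - 0.84 = 3.41

3.41 bits


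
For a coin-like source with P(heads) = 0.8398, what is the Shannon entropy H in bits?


H = -p*log2(p) - (1-p)*log2(1-p). -0.8398*log2(0.8398) = 0.211531; -0.1602*log2(0.1602) = 0.423257. H = 0.211531 + 0.423257 = 0.6348

0.6348 bits


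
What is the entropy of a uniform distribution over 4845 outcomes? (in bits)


H = log2(n) = log2(4845) = 12.2423

12.2423 bits


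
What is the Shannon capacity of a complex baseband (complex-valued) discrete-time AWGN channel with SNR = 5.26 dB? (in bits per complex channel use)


SNR_linear = 10^(5.26/10) = 3.3574; C = log2(1 + SNR_linear) = log2(1 + 3.3574) = 2.1235

2.1235 bits/channel use


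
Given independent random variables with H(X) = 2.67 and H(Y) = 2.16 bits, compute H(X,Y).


For independent variables, H(X,Y) = H(X) + H(Y) = 2.67 + 2.16 = 4.83

4.83 bits


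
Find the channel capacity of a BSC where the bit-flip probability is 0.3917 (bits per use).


H(p) = -p*log2(p) - (1-p)*log2(1-p) = -0.3917*log2(0.3917) - 0.6083*log2(0.6083) = 0.529649 + 0.436239 = 0.9659. C = 1 - H(p) = 1 - 0.9659 = 0.0341

0.0341 bits


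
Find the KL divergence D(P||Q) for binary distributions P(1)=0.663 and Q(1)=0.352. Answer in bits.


KL = p*log2(p/q) + (1-p)*log2((1-p)/(1-q)) = 0.663*log2(0.663/0.352) + 0.337*log2(0.337/0.648) = 0.2877

0.2877 bits


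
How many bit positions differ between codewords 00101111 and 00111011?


Count differing positions: . . . ^ . ^ . . = 2 differences

2


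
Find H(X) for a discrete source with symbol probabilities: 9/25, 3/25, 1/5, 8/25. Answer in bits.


H = -sum(p_i * log2(p_i)). Terms: -(9/25)*log2(9/25) = 0.530615; -(3/25)*log2(3/25) = 0.367067; -(1/5)*log2(1/5) = 0.464386; -(8/25)*log2(8/25) = 0.526034. H = 0.530615 + 0.367067 + 0.464386 + 0.526034 = 1.8881

1.8881 bits


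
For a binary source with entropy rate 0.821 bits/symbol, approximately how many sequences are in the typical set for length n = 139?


log2|A_typical| = nH = 139 * 0.821 = 114.119, so |A_typical| ~ 2^114.119 = 2.255e+34

2.255e+34


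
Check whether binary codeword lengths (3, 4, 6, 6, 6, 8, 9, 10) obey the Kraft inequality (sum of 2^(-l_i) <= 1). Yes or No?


Kraft sum = sum(2^(-l_i)) = 0.2412, need <= 1. Result: satisfied (a binary prefix-free code with these lengths exists)

Yes


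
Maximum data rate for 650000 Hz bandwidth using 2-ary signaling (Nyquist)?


Rate = 2 * B * log2(M) = 2 * 650000 * 1.0 = 1300000.0

1300000.0 bps


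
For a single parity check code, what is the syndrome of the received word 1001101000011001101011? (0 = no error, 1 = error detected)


Syndrome = XOR of all bits = 1 XOR 0 XOR 0 XOR 1 XOR 1 XOR 0 XOR 1 XOR 0 XOR 0 XOR 0 XOR 0 XOR 1 XOR 1 XOR 0 XOR 0 XOR 1 XOR 1 XOR 0 XOR 1 XOR 0 XOR 1 XOR 1 = 1

1


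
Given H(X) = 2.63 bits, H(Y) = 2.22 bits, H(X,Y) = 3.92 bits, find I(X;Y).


I(X;Y) = H(X) + H(Y) - H(X,Y) = 2.63 + 2.22 - 3.92 = 0.93

0.93 bits


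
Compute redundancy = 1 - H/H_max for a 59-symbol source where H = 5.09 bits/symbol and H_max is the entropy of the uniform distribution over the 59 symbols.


H_max = log2(K) = log2(59) = 5.8826 bits/symbol. Redundancy = 1 - H/H_max = 1 - 5.09/5.8826 = 1 - 0.8653 = 0.1347

0.1347


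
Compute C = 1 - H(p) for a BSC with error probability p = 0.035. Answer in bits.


H(p) = -p*log2(p) - (1-p)*log2(1-p) = -0.035*log2(0.035) - 0.965*log2(0.965) = 0.169278 + 0.049600 = 0.2189. C = 1 - H(p) = 1 - 0.2189 = 0.7811

0.7811 bits


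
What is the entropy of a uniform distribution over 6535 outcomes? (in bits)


H = log2(n) = log2(6535) = 12.674

12.674 bits


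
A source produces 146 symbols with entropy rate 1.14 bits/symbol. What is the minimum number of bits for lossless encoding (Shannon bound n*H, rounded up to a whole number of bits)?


Minimum bits >= n * H = 146 * 1.14 = 166.44, rounded up to a whole number of bits = 167

167 bits


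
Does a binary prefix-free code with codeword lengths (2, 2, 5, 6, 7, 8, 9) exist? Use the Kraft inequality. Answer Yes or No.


Kraft sum = sum(2^(-l_i)) = 0.5605, need <= 1. Result: satisfied (a binary prefix-free code with these lengths exists)

Yes


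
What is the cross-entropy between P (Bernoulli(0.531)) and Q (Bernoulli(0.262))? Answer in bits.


H(P,Q) = -p*log2(q) - (1-p)*log2(1-q). -0.531*log2(0.262) = 1.026084; -0.469*log2(0.738) = 0.205566. H(P,Q) = 1.026084 + 0.205566 = 1.2316

1.2316 bits


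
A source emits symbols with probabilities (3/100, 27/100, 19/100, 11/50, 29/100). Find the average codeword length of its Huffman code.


Huffman construction (repeatedly merge the two least-probable nodes; each merge adds 1 bit to every symbol beneath it): 3/100 + 19/100 = 11/50; 11/50 + 11/50 = 11/25; 27/100 + 29/100 = 14/25; 11/25 + 14/25 = 1. Resulting codeword lengths (in the order the probabilities were given): (3, 2, 3, 2, 2). L_avg = sum(p_i * l_i) = 3/100*3 + 27/100*2 + 19/100*3 + 11/50*2 + 29/100*2 = 111/50 = 2.22

2.22 bits


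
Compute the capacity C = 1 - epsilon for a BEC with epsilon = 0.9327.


C = 1 - epsilon = 1 - 0.9327 = 0.0673

0.0673 bits


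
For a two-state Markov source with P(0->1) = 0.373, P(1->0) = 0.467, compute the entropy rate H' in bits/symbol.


Stationary distribution: pi_0 = p10/(p01+p10) = 0.556, pi_1 = 0.444. Entropy rate H' = pi_0*H(p01) + pi_1*H(p10) = 0.556*0.9529 + 0.444*0.9969 = 0.9724

0.9724 bits/symbol


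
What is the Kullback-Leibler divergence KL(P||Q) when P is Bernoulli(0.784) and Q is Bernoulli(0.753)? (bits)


KL = p*log2(p/q) + (1-p)*log2((1-p)/(1-q)) = 0.784*log2(0.784/0.753) + 0.216*log2(0.216/0.247) = 0.0038

0.0038 bits


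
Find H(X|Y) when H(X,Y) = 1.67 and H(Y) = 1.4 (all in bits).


H(X|Y) = H(X,Y) - H(Y) = 1.67 - 1.4 = 0.27

0.27 bits


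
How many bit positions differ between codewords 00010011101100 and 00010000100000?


Count differing positions: . . . . . . ^ ^ . . ^ ^ . . = 4 differences

4


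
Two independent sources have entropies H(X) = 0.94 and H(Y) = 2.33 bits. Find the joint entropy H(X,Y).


For independent variables, H(X,Y) = H(X) + H(Y) = 0.94 + 2.33 = 3.27

3.27 bits


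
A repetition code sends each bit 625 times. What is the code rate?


Rate = k/n = 1/625

1/625


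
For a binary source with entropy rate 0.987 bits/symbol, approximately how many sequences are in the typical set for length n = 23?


log2|A_typical| = nH = 23 * 0.987 = 22.701, so |A_typical| ~ 2^22.701 = 6.818e+06

6.818e+06


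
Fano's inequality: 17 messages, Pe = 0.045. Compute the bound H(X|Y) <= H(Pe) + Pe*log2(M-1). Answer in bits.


H(Pe) = -Pe*log2(Pe) - (1-Pe)*log2(1-Pe) = -0.045*log2(0.045) - 0.955*log2(0.955) = 0.201327 + 0.063438 = 0.2648. Pe*log2(M-1) = 0.045*log2(16) = 0.180000. Bound = H(Pe) + Pe*log2(M-1) = 0.201327 + 0.063438 + 0.180000 = 0.4448

0.4448 bits


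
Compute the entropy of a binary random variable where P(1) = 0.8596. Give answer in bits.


H = -p*log2(p) - (1-p)*log2(1-p). -0.8596*log2(0.8596) = 0.187619; -0.1404*log2(0.1404) = 0.397667. H = 0.187619 + 0.397667 = 0.5853

0.5853 bits


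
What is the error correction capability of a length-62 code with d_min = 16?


Correction capability = floor((d-1)/2) = floor((16-1)/2) = 7

7 errors


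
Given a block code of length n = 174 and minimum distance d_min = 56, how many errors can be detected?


Detection capability = d_min - 1 = 56 - 1 = 55

55 errors


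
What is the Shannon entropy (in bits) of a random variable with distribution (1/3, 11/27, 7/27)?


H = -sum(p_i * log2(p_i)). Terms: -(1/3)*log2(1/3) = 0.528321; -(11/27)*log2(11/27) = 0.527778; -(7/27)*log2(7/27) = 0.504916. H = 0.528321 + 0.527778 + 0.504916 = 1.561

1.561 bits


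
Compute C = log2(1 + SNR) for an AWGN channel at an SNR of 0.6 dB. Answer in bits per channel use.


SNR_linear = 10^(0.6/10) = 1.1482; C = log2(1 + SNR_linear) = log2(1 + 1.1482) = 1.1031

1.1031 bits/channel use


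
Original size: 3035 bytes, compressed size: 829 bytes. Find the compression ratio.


Ratio = original / compressed = 3035 / 829 = 3.661

3.661


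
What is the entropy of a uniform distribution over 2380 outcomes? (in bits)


H = log2(n) = log2(2380) = 11.2167

11.2167 bits


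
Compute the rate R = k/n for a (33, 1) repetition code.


Rate = k/n = 1/33

1/33


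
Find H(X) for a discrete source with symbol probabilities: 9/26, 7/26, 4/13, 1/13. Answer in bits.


H = -sum(p_i * log2(p_i)). Terms: -(9/26)*log2(9/26) = 0.529794; -(7/26)*log2(7/26) = 0.509677; -(4/13)*log2(4/13) = 0.523212; -(1/13)*log2(1/13) = 0.284649. H = 0.529794 + 0.509677 + 0.523212 + 0.284649 = 1.8473

1.8473 bits


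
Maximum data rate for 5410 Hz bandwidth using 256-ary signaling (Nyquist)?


Rate = 2 * B * log2(M) = 2 * 5410 * 8.0 = 86560.0

86560.0 bps


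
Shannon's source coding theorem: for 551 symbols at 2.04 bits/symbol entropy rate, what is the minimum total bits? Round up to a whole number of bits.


Minimum bits >= n * H = 551 * 2.04 = 1124.04, rounded up to a whole number of bits = 1125

1125 bits


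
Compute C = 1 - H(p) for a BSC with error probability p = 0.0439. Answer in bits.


H(p) = -p*log2(p) - (1-p)*log2(1-p) = -0.0439*log2(0.0439) - 0.9561*log2(0.9561) = 0.197973 + 0.061923 = 0.2599. C = 1 - H(p) = 1 - 0.2599 = 0.7401

0.7401 bits


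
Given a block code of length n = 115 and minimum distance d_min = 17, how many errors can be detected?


Detection capability = d_min - 1 = 17 - 1 = 16

16 errors


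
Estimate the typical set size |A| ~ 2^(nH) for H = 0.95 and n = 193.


log2|A_typical| = nH = 193 * 0.95 = 183.35, so |A_typical| ~ 2^183.35 = 1.563e+55

1.563e+55


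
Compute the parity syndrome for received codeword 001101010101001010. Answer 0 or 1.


Syndrome = XOR of all bits = 0 XOR 0 XOR 1 XOR 1 XOR 0 XOR 1 XOR 0 XOR 1 XOR 0 XOR 1 XOR 0 XOR 1 XOR 0 XOR 0 XOR 1 XOR 0 XOR 1 XOR 0 = 0

0


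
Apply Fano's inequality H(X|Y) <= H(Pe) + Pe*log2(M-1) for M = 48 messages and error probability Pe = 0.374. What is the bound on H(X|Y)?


H(Pe) = -Pe*log2(Pe) - (1-Pe)*log2(1-Pe) = -0.374*log2(0.374) - 0.626*log2(0.626) = 0.530665 + 0.423029 = 0.9537. Pe*log2(M-1) = 0.374*log2(47) = 2.077416. Bound = H(Pe) + Pe*log2(M-1) = 0.530665 + 0.423029 + 2.077416 = 3.0311

3.0311 bits


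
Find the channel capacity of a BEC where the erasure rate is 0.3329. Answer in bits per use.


C = 1 - epsilon = 1 - 0.3329 = 0.6671

0.6671 bits


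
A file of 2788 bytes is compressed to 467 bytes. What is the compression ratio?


Ratio = original / compressed = 2788 / 467 = 5.97

5.97


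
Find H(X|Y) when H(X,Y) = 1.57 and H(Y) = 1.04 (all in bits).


H(X|Y) = H(X,Y) - H(Y) = 1.57 - 1.04 = 0.53

0.53 bits


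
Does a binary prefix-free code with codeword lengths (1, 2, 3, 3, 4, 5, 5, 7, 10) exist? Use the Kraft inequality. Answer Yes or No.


Kraft sum = sum(2^(-l_i)) = 1.1338, need <= 1. Result: violated (a binary prefix-free code with these lengths cannot exist)

No


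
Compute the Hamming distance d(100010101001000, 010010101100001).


Count differing positions: ^ ^ . . . . . . . ^ . ^ . . ^ = 5 differences

5


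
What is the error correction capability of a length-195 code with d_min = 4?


Correction capability = floor((d-1)/2) = floor((4-1)/2) = 1

1 errors


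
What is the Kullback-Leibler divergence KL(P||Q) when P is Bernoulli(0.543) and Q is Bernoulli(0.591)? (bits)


KL = p*log2(p/q) + (1-p)*log2((1-p)/(1-q)) = 0.543*log2(0.543/0.591) + 0.457*log2(0.457/0.409) = 0.0068

0.0068 bits


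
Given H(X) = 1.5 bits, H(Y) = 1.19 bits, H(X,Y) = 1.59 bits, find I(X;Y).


I(X;Y) = H(X) + H(Y) - H(X,Y) = 1.5 + 1.19 - 1.59 = 1.1

1.1 bits


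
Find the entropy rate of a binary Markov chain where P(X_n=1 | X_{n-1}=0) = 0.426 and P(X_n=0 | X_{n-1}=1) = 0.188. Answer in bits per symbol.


Stationary distribution: pi_0 = p10/(p01+p10) = 0.3062, pi_1 = 0.6938. Entropy rate H' = pi_0*H(p01) + pi_1*H(p10) = 0.3062*0.9841 + 0.6938*0.6973 = 0.7851

0.7851 bits/symbol


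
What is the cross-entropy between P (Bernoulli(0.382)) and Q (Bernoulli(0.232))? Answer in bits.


H(P,Q) = -p*log2(q) - (1-p)*log2(1-q). -0.382*log2(0.232) = 0.805181; -0.618*log2(0.768) = 0.235348. H(P,Q) = 0.805181 + 0.235348 = 1.0405

1.0405 bits


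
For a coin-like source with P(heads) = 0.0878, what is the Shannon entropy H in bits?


H = -p*log2(p) - (1-p)*log2(1-p). -0.0878*log2(0.0878) = 0.308146; -0.9122*log2(0.9122) = 0.120938. H = 0.308146 + 0.120938 = 0.4291

0.4291 bits


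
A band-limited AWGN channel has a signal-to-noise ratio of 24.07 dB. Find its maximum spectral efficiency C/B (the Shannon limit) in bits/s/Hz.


SNR_linear = 10^(24.07/10) = 255.2701; C/B = log2(1 + SNR_linear) = log2(1 + 255.2701) = 8.0015

8.0015 bits/s/Hz


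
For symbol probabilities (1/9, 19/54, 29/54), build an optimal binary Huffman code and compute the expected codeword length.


Huffman construction (repeatedly merge the two least-probable nodes; each merge adds 1 bit to every symbol beneath it): 1/9 + 19/54 = 25/54; 25/54 + 29/54 = 1. Resulting codeword lengths (in the order the probabilities were given): (2, 2, 1). L_avg = sum(p_i * l_i) = 1/9*2 + 19/54*2 + 29/54*1 = 79/54 = 1.463

1.463 bits


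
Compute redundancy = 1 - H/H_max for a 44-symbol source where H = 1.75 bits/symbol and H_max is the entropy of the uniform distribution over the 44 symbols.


H_max = log2(K) = log2(44) = 5.4594 bits/symbol. Redundancy = 1 - H/H_max = 1 - 1.75/5.4594 = 1 - 0.3205 = 0.6795

0.6795


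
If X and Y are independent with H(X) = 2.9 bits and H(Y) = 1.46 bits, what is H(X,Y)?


For independent variables, H(X,Y) = H(X) + H(Y) = 2.9 + 1.46 = 4.36

4.36 bits


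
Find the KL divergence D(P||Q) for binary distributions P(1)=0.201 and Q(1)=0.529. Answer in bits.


KL = p*log2(p/q) + (1-p)*log2((1-p)/(1-q)) = 0.201*log2(0.201/0.529) + 0.799*log2(0.799/0.471) = 0.3286

0.3286 bits


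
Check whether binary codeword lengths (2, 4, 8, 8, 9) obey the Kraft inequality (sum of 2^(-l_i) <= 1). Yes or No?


Kraft sum = sum(2^(-l_i)) = 0.3223, need <= 1. Result: satisfied (a binary prefix-free code with these lengths exists)

Yes


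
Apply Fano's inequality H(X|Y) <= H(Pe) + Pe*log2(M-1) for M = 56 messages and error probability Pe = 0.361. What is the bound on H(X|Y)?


H(Pe) = -Pe*log2(Pe) - (1-Pe)*log2(1-Pe) = -0.361*log2(0.361) - 0.639*log2(0.639) = 0.530644 + 0.412866 = 0.9435. Pe*log2(M-1) = 0.361*log2(55) = 2.087071. Bound = H(Pe) + Pe*log2(M-1) = 0.530644 + 0.412866 + 2.087071 = 3.0306

3.0306 bits


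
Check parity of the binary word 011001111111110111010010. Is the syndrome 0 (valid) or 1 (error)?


Syndrome = XOR of all bits = 0 XOR 1 XOR 1 XOR 0 XOR 0 XOR 1 XOR 1 XOR 1 XOR 1 XOR 1 XOR 1 XOR 1 XOR 1 XOR 1 XOR 0 XOR 1 XOR 1 XOR 1 XOR 0 XOR 1 XOR 0 XOR 0 XOR 1 XOR 0 = 0

0


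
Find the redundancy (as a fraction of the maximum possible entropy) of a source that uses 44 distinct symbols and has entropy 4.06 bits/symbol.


H_max = log2(K) = log2(44) = 5.4594 bits/symbol. Redundancy = 1 - H/H_max = 1 - 4.06/5.4594 = 1 - 0.7437 = 0.2563

0.2563


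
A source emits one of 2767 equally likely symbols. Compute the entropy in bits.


H = log2(n) = log2(2767) = 11.4341

11.4341 bits


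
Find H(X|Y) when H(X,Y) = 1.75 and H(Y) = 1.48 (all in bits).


H(X|Y) = H(X,Y) - H(Y) = 1.75 - 1.48 = 0.27

0.27 bits


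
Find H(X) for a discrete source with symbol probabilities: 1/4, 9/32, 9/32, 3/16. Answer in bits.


H = -sum(p_i * log2(p_i)). Terms: -(1/4)*log2(1/4) = 0.500000; -(9/32)*log2(9/32) = 0.514709; -(9/32)*log2(9/32) = 0.514709; -(3/16)*log2(3/16) = 0.452820. H = 0.500000 + 0.514709 + 0.514709 + 0.452820 = 1.9822

1.9822 bits


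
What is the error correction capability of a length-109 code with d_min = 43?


Correction capability = floor((d-1)/2) = floor((43-1)/2) = 21

21 errors


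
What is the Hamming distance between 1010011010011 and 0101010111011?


Count differing positions: ^ ^ ^ ^ . . ^ ^ . ^ . . . = 7 differences

7


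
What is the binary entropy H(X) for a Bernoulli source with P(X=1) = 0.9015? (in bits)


H = -p*log2(p) - (1-p)*log2(1-p). -0.9015*log2(0.9015) = 0.134865; -0.0985*log2(0.0985) = 0.329358. H = 0.134865 + 0.329358 = 0.4642

0.4642 bits


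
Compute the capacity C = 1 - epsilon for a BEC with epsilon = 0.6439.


C = 1 - epsilon = 1 - 0.6439 = 0.3561

0.3561 bits


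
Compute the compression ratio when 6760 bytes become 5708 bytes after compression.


Ratio = original / compressed = 6760 / 5708 = 1.1843

1.1843


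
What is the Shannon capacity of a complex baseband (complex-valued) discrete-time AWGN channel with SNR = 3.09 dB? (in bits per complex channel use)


SNR_linear = 10^(3.09/10) = 2.037; C = log2(1 + SNR_linear) = log2(1 + 2.037) = 1.6027

1.6027 bits/channel use


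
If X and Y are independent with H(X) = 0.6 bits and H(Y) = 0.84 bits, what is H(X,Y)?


For independent variables, H(X,Y) = H(X) + H(Y) = 0.6 + 0.84 = 1.44

1.44 bits


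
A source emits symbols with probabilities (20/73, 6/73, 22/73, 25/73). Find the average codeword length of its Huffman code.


Huffman construction (repeatedly merge the two least-probable nodes; each merge adds 1 bit to every symbol beneath it): 6/73 + 20/73 = 26/73; 22/73 + 25/73 = 47/73; 26/73 + 47/73 = 1. Resulting codeword lengths (in the order the probabilities were given): (2, 2, 2, 2). L_avg = sum(p_i * l_i) = 20/73*2 + 6/73*2 + 22/73*2 + 25/73*2 = 2

2.0 bits


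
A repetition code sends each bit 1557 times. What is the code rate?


Rate = k/n = 1/1557

1/1557


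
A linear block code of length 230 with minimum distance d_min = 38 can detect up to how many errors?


Detection capability = d_min - 1 = 38 - 1 = 37

37 errors


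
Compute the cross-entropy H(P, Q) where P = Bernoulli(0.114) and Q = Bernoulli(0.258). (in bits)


H(P,Q) = -p*log2(q) - (1-p)*log2(1-q). -0.114*log2(0.258) = 0.222820; -0.886*log2(0.742) = 0.381431. H(P,Q) = 0.222820 + 0.381431 = 0.6043

0.6043 bits


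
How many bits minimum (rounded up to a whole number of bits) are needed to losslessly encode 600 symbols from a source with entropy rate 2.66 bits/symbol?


Minimum bits >= n * H = 600 * 2.66 = 1596.0, rounded up to a whole number of bits = 1596

1596 bits


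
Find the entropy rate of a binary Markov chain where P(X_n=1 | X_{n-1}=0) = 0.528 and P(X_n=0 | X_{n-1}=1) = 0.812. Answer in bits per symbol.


Stationary distribution: pi_0 = p10/(p01+p10) = 0.606, pi_1 = 0.394. Entropy rate H' = pi_0*H(p01) + pi_1*H(p10) = 0.606*0.9977 + 0.394*0.6973 = 0.8793

0.8793 bits/symbol


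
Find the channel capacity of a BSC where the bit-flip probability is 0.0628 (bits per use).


H(p) = -p*log2(p) - (1-p)*log2(1-p) = -0.0628*log2(0.0628) - 0.9372*log2(0.9372) = 0.250766 + 0.087695 = 0.3385. C = 1 - H(p) = 1 - 0.3385 = 0.6615

0.6615 bits


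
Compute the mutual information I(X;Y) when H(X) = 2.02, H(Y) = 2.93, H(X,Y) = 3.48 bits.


I(X;Y) = H(X) + H(Y) - H(X,Y) = 2.02 + 2.93 - 3.48 = 1.47

1.47 bits


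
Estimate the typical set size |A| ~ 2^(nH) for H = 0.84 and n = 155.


log2|A_typical| = nH = 155 * 0.84 = 130.2, so |A_typical| ~ 2^130.2 = 1.564e+39

1.564e+39


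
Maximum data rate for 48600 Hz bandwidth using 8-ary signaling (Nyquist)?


Rate = 2 * B * log2(M) = 2 * 48600 * 3.0 = 291600.0

291600.0 bps


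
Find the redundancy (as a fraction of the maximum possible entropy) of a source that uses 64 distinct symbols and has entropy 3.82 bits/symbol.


H_max = log2(K) = log2(64) = 6.0 bits/symbol. Redundancy = 1 - H/H_max = 1 - 3.82/6.0 = 1 - 0.6367 = 0.3633

0.3633


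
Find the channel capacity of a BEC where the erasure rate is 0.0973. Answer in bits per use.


C = 1 - epsilon = 1 - 0.0973 = 0.9027

0.9027 bits


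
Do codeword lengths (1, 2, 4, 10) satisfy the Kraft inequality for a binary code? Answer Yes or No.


Kraft sum = sum(2^(-l_i)) = 0.8135, need <= 1. Result: satisfied (a binary prefix-free code with these lengths exists)

Yes


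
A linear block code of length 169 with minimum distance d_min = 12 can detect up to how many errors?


Detection capability = d_min - 1 = 12 - 1 = 11

11 errors


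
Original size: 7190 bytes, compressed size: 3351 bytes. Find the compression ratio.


Ratio = original / compressed = 7190 / 3351 = 2.1456

2.1456


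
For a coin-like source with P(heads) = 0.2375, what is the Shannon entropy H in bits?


H = -p*log2(p) - (1-p)*log2(1-p). -0.2375*log2(0.2375) = 0.492575; -0.7625*log2(0.7625) = 0.298283. H = 0.492575 + 0.298283 = 0.7909

0.7909 bits


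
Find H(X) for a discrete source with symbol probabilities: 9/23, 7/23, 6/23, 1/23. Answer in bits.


H = -sum(p_i * log2(p_i)). Terms: -(9/23)*log2(9/23) = 0.529684; -(7/23)*log2(7/23) = 0.522324; -(6/23)*log2(6/23) = 0.505722; -(1/23)*log2(1/23) = 0.196677. H = 0.529684 + 0.522324 + 0.505722 + 0.196677 = 1.7544

1.7544 bits
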